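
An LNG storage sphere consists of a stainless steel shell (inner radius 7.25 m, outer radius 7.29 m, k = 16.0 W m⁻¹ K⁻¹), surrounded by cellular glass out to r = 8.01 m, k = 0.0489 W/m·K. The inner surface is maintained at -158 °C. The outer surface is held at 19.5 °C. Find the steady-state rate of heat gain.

Q = 8.84 kW

Resistance network (inner→outer):
  R_stainless steel = (1/7.25 − 1/7.29)/(4πk) = 7.568×10^-4/(4π·16.0) = 3.764×10^-6 K/W
  R_cellular glass = (1/7.29 − 1/8.01)/(4πk) = 0.01233/(4π·0.0489) = 0.02007 K/W
ΣR = 3.764×10^-6 + 0.02007 = 0.02007 K/W
Q = ΔT/ΣR = (-158 °C − 19.5 °C)/0.02007 = -8840 W
(Negative Q ⇒ heat flows inward; heat gain = 8840 W.)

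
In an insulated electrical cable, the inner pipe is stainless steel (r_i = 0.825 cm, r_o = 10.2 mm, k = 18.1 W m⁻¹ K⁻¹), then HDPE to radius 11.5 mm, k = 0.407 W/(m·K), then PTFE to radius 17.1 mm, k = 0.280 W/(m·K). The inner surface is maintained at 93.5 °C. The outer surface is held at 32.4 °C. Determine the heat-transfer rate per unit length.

Series thermal resistances, inner to outer:
  R'_stainless steel = ln(0.0102/0.00825)/(2πk) = 0.2122/(2π·18.1) = 0.001866 m·K/W
  R'_HDPE = ln(0.0115/0.0102)/(2πk) = 0.1200/(2π·0.407) = 0.04691 m·K/W
  R'_PTFE = ln(0.0171/0.0115)/(2πk) = 0.3967/(2π·0.280) = 0.2255 m·K/W
ΣR = 0.001866 + 0.04691 + 0.2255 = 0.2743 m·K/W
Q' = ΔT/ΣR = (93.5 °C − 32.4 °C)/0.2743 = 223 W/m

Q' = 223 W/m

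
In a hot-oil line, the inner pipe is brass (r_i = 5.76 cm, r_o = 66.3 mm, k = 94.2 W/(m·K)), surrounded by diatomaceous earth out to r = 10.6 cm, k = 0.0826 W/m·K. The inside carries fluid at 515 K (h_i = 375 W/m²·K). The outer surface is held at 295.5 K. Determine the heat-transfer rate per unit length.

Q' = 241 W/m

Resistance network (inner→outer):
  R'_conv,in = 1/(2πr h) = 1/(2π·0.0576·375) = 0.007368 m·K/W
  R'_brass = ln(0.0663/0.0576)/(2πk) = 0.1407/(2π·94.2) = 2.377×10^-4 m·K/W
  R'_diatomaceous earth = ln(0.106/0.0663)/(2πk) = 0.4692/(2π·0.0826) = 0.9042 m·K/W
ΣR = 0.007368 + 2.377×10^-4 + 0.9042 = 0.9118 m·K/W
Q' = ΔT/ΣR = (515 K − 295.5 K)/0.9118 = 241 W/m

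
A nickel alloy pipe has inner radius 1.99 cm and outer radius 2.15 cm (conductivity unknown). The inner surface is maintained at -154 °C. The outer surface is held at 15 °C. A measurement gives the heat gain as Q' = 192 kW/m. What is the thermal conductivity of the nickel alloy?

k = 14.0 W/m·K

ΣR = ΔT/Q' = |-154 − 15|/1.92×10^5 = 8.802×10^-4 m·K/W
ln(r₂/r₁)/(2πk) = 8.802×10^-4 ⇒ k = 0.07733/(2π·8.802×10^-4) = 14.0 W/m·K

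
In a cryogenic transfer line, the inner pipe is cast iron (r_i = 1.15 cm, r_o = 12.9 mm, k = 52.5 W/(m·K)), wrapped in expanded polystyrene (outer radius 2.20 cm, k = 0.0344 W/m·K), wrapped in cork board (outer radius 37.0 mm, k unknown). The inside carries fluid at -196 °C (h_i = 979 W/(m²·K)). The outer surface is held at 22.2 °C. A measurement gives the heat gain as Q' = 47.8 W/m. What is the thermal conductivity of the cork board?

ΣR = ΔT/Q' = |-196 − 22.2|/47.8 = 4.565 m·K/W
Known resistances:
  R'_conv,in = 1/(2πr h) = 1/(2π·0.0115·979) = 0.01414 m·K/W
  R'_cast iron = ln(0.0129/0.0115)/(2πk) = 0.1149/(2π·52.5) = 3.483×10^-4 m·K/W
  R'_expanded polystyrene = ln(0.0220/0.0129)/(2πk) = 0.5338/(2π·0.0344) = 2.470 m·K/W
R_cork board = ΣR − ΣR_known = 4.565 − 2.484 = 2.081 m·K/W
ln(r₂/r₁)/(2πk) = 2.081 ⇒ k = 0.5199/(2π·2.081) = 0.0398 W/m·K

k = 0.0398 W/m·K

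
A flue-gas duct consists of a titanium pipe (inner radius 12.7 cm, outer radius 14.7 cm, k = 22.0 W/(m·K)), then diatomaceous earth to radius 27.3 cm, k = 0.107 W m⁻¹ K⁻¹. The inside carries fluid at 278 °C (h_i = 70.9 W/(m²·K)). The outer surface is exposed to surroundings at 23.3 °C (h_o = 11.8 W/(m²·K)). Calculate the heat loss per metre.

Treat each layer as a resistance in series:
  R'_conv,in = 1/(2πr h) = 1/(2π·0.127·70.9) = 0.01768 m·K/W
  R'_titanium = ln(0.147/0.127)/(2πk) = 0.1462/(2π·22.0) = 0.001058 m·K/W
  R'_diatomaceous earth = ln(0.273/0.147)/(2πk) = 0.6190/(2π·0.107) = 0.9208 m·K/W
  R'_conv,out = 1/(2πr h) = 1/(2π·0.273·11.8) = 0.04941 m·K/W
ΣR = 0.01768 + 0.001058 + 0.9208 + 0.04941 = 0.9889 m·K/W
Q' = ΔT/ΣR = (278 °C − 23.3 °C)/0.9889 = 258 W/m

Q' = 258 W/m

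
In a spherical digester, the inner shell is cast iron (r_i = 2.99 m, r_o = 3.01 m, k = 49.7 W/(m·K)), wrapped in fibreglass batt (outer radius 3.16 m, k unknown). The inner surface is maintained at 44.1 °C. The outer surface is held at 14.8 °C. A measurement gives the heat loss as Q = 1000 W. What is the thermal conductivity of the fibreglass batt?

k = 0.0428 W/m·K

ΣR = ΔT/Q = |44.1 − 14.8|/1000 = 0.02930 K/W
Known resistances:
  R_cast iron = (1/2.99 − 1/3.01)/(4πk) = 0.002222/(4π·49.7) = 3.558×10^-6 K/W
R_fibreglass batt = ΣR − ΣR_known = 0.02930 − 3.558×10^-6 = 0.02930 K/W
(1/r₁−1/r₂)/(4πk) = 0.02930 ⇒ k = 0.01577/(4π·0.02930) = 0.0428 W/m·K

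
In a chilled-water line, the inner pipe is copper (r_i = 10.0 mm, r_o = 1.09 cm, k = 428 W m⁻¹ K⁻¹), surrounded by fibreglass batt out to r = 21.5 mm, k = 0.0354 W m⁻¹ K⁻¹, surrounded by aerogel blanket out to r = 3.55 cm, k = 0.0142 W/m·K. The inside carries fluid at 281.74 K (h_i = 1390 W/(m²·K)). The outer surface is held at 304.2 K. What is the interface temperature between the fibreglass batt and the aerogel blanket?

Resistance network (inner→outer):
  R'_conv,in = 1/(2πr h) = 1/(2π·0.0100·1390) = 0.01145 m·K/W
  R'_copper = ln(0.0109/0.0100)/(2πk) = 0.08618/(2π·428) = 3.205×10^-5 m·K/W
  R'_fibreglass batt = ln(0.0215/0.0109)/(2πk) = 0.6793/(2π·0.0354) = 3.054 m·K/W
  R'_aerogel blanket = ln(0.0355/0.0215)/(2πk) = 0.5015/(2π·0.0142) = 5.621 m·K/W
ΣR = 0.01145 + 3.205×10^-5 + 3.054 + 5.621 = 8.686 m·K/W
Q' = ΔT/ΣR = (281.74 K − 304.2 K)/8.686 = -2.586 W/m
From the inner boundary to the fibreglass batt/aerogel blanket interface, ΣR_partial = 3.065 m·K/W.
T_interface = T_in − Q'·ΣR_partial = 281.74 K − (-2.586)(3.065) = 289.7 K

T = 289.7 K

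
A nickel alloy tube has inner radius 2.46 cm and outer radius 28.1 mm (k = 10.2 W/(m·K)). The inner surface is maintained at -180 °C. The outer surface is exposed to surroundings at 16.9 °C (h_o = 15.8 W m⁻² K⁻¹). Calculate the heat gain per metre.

Q' = 546 W/m

Treat each layer as a resistance in series:
  R'_nickel alloy = ln(0.0281/0.0246)/(2πk) = 0.1330/(2π·10.2) = 0.002076 m·K/W
  R'_conv,out = 1/(2πr h) = 1/(2π·0.0281·15.8) = 0.3585 m·K/W
ΣR = 0.002076 + 0.3585 = 0.3606 m·K/W
Q' = ΔT/ΣR = (-180 °C − 16.9 °C)/0.3606 = -546 W/m
(Negative Q' ⇒ heat flows inward; heat gain = 546 W/m.)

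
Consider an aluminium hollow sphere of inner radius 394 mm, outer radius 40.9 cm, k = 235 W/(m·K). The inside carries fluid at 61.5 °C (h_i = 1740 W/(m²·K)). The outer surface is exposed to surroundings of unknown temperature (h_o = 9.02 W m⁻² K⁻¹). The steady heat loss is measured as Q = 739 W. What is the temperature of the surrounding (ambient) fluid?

Series resistances:
  R_conv,in = 1/(4πr²h) = 1/(4π·0.394²·1740) = 2.946×10^-4 K/W
  R_aluminium = (1/0.394 − 1/0.409)/(4πk) = 0.09308/(4π·235) = 3.152×10^-5 K/W
  R_conv,out = 1/(4πr²h) = 1/(4π·0.409²·9.02) = 0.05274 K/W
ΣR = 0.05307 K/W
ΔT = Q·ΣR = 739 × 0.05307 = 39.22 K
Heat flows outward, so T_out = T_in − ΔT = 61.5 − 39.22 = 22.3 °C

T_out = 22.3 °C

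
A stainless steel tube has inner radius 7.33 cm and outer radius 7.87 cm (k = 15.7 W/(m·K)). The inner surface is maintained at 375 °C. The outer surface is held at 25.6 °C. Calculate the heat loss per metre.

Q' = 2πk·ΔT/ln(r₂/r₁) = 2π × 15.7 × 349.4 / ln(0.0787/0.0733) = 4.85×10^5 W/m

Q' = 485 kW/m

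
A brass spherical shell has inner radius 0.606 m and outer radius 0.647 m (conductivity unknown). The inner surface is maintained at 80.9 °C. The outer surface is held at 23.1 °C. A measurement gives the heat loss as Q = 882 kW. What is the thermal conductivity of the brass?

ΣR = ΔT/Q = |80.9 − 23.1|/8.82×10^5 = 6.553×10^-5 K/W
(1/r₁−1/r₂)/(4πk) = 6.553×10^-5 ⇒ k = 0.1046/(4π·6.553×10^-5) = 127 W/m·K

k = 127 W/m·K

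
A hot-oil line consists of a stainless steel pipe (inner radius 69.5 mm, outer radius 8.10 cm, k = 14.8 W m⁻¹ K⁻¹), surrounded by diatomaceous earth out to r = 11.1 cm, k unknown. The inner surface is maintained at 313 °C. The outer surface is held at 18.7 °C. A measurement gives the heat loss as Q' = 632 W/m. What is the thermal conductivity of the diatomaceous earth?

ΣR = ΔT/Q' = |313 − 18.7|/632 = 0.4657 m·K/W
Known resistances:
  R'_stainless steel = ln(0.0810/0.0695)/(2πk) = 0.1531/(2π·14.8) = 0.001647 m·K/W
R_diatomaceous earth = ΣR − ΣR_known = 0.4657 − 0.001647 = 0.4641 m·K/W
ln(r₂/r₁)/(2πk) = 0.4641 ⇒ k = 0.3151/(2π·0.4641) = 0.108 W/m·K

k = 0.108 W/m·K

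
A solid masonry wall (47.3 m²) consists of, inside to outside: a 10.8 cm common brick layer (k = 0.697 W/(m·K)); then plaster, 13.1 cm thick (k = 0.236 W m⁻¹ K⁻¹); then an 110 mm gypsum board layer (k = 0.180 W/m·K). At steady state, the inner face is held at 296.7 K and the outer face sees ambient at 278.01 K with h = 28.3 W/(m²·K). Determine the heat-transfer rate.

Q = 652 W

Series thermal resistances, inner to outer:
  R_common brick = L/(kA) = 0.108/(0.697·47.3) = 0.003276 K/W
  R_plaster = L/(kA) = 0.131/(0.236·47.3) = 0.01174 K/W
  R_gypsum board = L/(kA) = 0.110/(0.180·47.3) = 0.01292 K/W
  R_conv,out = 1/(hA) = 1/(28.3·47.3) = 7.471×10^-4 K/W
ΣR = 0.003276 + 0.01174 + 0.01292 + 7.471×10^-4 = 0.02868 K/W
Q = ΔT/ΣR = (296.7 K − 278.01 K)/0.02868 = 652 W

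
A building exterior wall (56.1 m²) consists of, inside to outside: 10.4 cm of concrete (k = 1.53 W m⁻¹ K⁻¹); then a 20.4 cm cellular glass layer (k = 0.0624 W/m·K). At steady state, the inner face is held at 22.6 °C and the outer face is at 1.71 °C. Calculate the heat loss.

Resistance network (inner→outer):
  R_concrete = L/(kA) = 0.104/(1.53·56.1) = 0.001212 K/W
  R_cellular glass = L/(kA) = 0.204/(0.0624·56.1) = 0.05828 K/W
ΣR = 0.001212 + 0.05828 = 0.05949 K/W
Q = ΔT/ΣR = (22.6 °C − 1.71 °C)/0.05949 = 351 W

Q = 351 W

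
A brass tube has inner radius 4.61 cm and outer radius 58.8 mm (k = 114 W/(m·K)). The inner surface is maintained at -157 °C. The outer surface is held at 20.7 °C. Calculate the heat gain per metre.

Q' = 5.23×10^5 W/m

Q' = 2πk·ΔT/ln(r₂/r₁) = 2π × 114 × 177.7 / ln(0.0588/0.0461) = 5.23×10^5 W/m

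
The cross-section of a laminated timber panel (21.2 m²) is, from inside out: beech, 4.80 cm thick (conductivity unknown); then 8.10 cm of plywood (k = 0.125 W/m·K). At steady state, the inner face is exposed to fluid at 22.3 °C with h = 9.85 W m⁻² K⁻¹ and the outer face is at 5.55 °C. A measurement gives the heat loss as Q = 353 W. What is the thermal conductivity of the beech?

ΣR = ΔT/Q = |22.3 − 5.55|/353 = 0.04745 K/W
Known resistances:
  R_conv,in = 1/(hA) = 1/(9.85·21.2) = 0.004789 K/W
  R_plywood = L/(kA) = 0.0810/(0.125·21.2) = 0.03057 K/W
R_beech = ΣR − ΣR_known = 0.04745 − 0.03536 = 0.01209 K/W
L/(kA) = 0.01209 ⇒ k = 0.0480/(0.01209·21.2) = 0.187 W/m·K

k = 0.187 W/m·K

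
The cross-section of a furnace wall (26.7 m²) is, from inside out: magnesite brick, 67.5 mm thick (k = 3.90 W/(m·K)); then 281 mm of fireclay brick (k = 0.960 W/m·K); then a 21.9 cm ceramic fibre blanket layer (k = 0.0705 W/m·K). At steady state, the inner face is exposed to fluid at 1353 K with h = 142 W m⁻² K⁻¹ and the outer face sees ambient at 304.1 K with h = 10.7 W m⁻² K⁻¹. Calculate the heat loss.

Treat each layer as a resistance in series:
  R_conv,in = 1/(hA) = 1/(142·26.7) = 2.638×10^-4 K/W
  R_magnesite brick = L/(kA) = 0.0675/(3.90·26.7) = 6.482×10^-4 K/W
  R_fireclay brick = L/(kA) = 0.281/(0.960·26.7) = 0.01096 K/W
  R_ceramic fibre blanket = L/(kA) = 0.219/(0.0705·26.7) = 0.1163 K/W
  R_conv,out = 1/(hA) = 1/(10.7·26.7) = 0.003500 K/W
ΣR = 2.638×10^-4 + 6.482×10^-4 + 0.01096 + 0.1163 + 0.003500 = 0.1317 K/W
Q = ΔT/ΣR = (1353 K − 304.1 K)/0.1317 = 7960 W

Q = 7.96 kW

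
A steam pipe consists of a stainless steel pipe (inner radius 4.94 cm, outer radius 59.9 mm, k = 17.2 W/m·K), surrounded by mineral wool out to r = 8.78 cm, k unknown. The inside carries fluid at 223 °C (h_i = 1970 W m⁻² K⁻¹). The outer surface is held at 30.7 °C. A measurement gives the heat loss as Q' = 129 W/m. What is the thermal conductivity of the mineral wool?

ΣR = ΔT/Q' = |223 − 30.7|/129 = 1.491 m·K/W
Known resistances:
  R'_conv,in = 1/(2πr h) = 1/(2π·0.0494·1970) = 0.001635 m·K/W
  R'_stainless steel = ln(0.0599/0.0494)/(2πk) = 0.1927/(2π·17.2) = 0.001783 m·K/W
R_mineral wool = ΣR − ΣR_known = 1.491 − 0.003418 = 1.488 m·K/W
ln(r₂/r₁)/(2πk) = 1.488 ⇒ k = 0.3824/(2π·1.488) = 0.0409 W/m·K

k = 0.0409 W/m·K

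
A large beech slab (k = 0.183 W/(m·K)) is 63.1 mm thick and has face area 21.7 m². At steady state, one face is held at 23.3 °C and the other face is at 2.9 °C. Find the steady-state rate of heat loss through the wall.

Q = 1280 W

Q = kA·ΔT/L = 0.183 × 21.7 × |23.3 °C − 2.9 °C| / 0.0631 = 1280 W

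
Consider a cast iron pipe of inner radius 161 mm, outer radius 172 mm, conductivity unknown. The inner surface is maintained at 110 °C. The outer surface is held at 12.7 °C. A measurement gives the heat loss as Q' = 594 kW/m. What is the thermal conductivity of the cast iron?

k = 64.2 W/m·K

ΣR = ΔT/Q' = |110 − 12.7|/5.94×10^5 = 1.638×10^-4 m·K/W
ln(r₂/r₁)/(2πk) = 1.638×10^-4 ⇒ k = 0.06609/(2π·1.638×10^-4) = 64.2 W/m·K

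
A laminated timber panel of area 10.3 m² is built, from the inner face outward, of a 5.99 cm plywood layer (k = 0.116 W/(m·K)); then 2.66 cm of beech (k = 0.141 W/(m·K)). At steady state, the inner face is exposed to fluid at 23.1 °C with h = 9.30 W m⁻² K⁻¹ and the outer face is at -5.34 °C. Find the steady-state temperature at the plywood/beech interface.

Resistance network (inner→outer):
  R_conv,in = 1/(hA) = 1/(9.30·10.3) = 0.01044 K/W
  R_plywood = L/(kA) = 0.0599/(0.116·10.3) = 0.05013 K/W
  R_beech = L/(kA) = 0.0266/(0.141·10.3) = 0.01832 K/W
ΣR = 0.01044 + 0.05013 + 0.01832 = 0.07889 K/W
Q = ΔT/ΣR = (23.1 °C − -5.34 °C)/0.07889 = 360.5 W
From the inner boundary to the plywood/beech interface, ΣR_partial = 0.06057 K/W.
T_interface = T_in − Q·ΣR_partial = 23.1 °C − (360.5)(0.06057) = 1.26 °C

T = 1.26 °C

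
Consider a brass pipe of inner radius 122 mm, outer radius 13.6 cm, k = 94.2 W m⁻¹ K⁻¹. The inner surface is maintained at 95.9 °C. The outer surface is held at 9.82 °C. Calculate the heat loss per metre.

Q' = 2πk·ΔT/ln(r₂/r₁) = 2π × 94.2 × 86.08 / ln(0.136/0.122) = 4.69×10^5 W/m

Q' = 4.69×10^5 W/m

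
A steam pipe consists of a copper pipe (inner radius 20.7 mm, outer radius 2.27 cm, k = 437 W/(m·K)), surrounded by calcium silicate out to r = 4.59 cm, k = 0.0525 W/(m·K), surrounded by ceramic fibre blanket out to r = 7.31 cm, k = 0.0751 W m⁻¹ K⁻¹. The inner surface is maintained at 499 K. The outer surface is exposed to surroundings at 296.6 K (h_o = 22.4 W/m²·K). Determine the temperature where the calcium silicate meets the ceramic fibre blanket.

T = 364.7 K

Resistance network (inner→outer):
  R'_copper = ln(0.0227/0.0207)/(2πk) = 0.09223/(2π·437) = 3.359×10^-5 m·K/W
  R'_calcium silicate = ln(0.0459/0.0227)/(2πk) = 0.7041/(2π·0.0525) = 2.134 m·K/W
  R'_ceramic fibre blanket = ln(0.0731/0.0459)/(2πk) = 0.4654/(2π·0.0751) = 0.9862 m·K/W
  R'_conv,out = 1/(2πr h) = 1/(2π·0.0731·22.4) = 0.09720 m·K/W
ΣR = 3.359×10^-5 + 2.134 + 0.9862 + 0.09720 = 3.217 m·K/W
Q' = ΔT/ΣR = (499 K − 296.6 K)/3.217 = 62.92 W/m
From the inner boundary to the calcium silicate/ceramic fibre blanket interface, ΣR_partial = 2.134 m·K/W.
T_interface = T_in − Q'·ΣR_partial = 499 K − (62.92)(2.134) = 364.7 K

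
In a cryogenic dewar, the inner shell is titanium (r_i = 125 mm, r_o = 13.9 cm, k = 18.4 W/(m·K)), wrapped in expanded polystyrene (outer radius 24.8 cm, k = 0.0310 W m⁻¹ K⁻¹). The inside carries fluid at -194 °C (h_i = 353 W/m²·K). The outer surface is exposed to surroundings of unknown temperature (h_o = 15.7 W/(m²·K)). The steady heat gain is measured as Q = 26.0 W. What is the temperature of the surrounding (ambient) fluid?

Sum the resistances:
  R_conv,in = 1/(4πr²h) = 1/(4π·0.125²·353) = 0.01443 K/W
  R_titanium = (1/0.125 − 1/0.139)/(4πk) = 0.8058/(4π·18.4) = 0.003485 K/W
  R_expanded polystyrene = (1/0.139 − 1/0.248)/(4πk) = 3.162/(4π·0.0310) = 8.117 K/W
  R_conv,out = 1/(4πr²h) = 1/(4π·0.248²·15.7) = 0.08241 K/W
ΣR = 8.217 K/W
ΔT = Q·ΣR = 26.0 × 8.217 = 213.6 K
Heat flows inward, so T_out = T_in + ΔT = -194 + 213.6 = 19.6 °C

T_out = 19.6 °C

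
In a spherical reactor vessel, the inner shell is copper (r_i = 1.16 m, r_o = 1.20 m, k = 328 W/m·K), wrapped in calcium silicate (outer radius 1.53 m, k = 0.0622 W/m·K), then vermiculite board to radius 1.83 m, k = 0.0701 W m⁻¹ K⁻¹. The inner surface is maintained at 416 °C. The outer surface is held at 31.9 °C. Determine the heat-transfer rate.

Series thermal resistances, inner to outer:
  R_copper = (1/1.16 − 1/1.20)/(4πk) = 0.02874/(4π·328) = 6.972×10^-6 K/W
  R_calcium silicate = (1/1.20 − 1/1.53)/(4πk) = 0.1797/(4π·0.0622) = 0.2300 K/W
  R_vermiculite board = (1/1.53 − 1/1.83)/(4πk) = 0.1071/(4π·0.0701) = 0.1216 K/W
ΣR = 6.972×10^-6 + 0.2300 + 0.1216 = 0.3516 K/W
Q = ΔT/ΣR = (416 °C − 31.9 °C)/0.3516 = 1090 W

Q = 1090 W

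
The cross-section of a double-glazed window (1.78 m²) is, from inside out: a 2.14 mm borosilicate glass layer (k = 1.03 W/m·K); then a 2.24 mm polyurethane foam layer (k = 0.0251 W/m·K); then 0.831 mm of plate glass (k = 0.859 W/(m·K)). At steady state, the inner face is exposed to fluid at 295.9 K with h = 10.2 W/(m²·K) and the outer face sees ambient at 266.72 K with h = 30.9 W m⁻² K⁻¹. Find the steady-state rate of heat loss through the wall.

Q = 233 W

Treat each layer as a resistance in series:
  R_conv,in = 1/(hA) = 1/(10.2·1.78) = 0.05508 K/W
  R_borosilicate glass = L/(kA) = 0.00214/(1.03·1.78) = 0.001167 K/W
  R_polyurethane foam = L/(kA) = 0.00224/(0.0251·1.78) = 0.05014 K/W
  R_plate glass = L/(kA) = 8.31×10^-4/(0.859·1.78) = 5.435×10^-4 K/W
  R_conv,out = 1/(hA) = 1/(30.9·1.78) = 0.01818 K/W
ΣR = 0.05508 + 0.001167 + 0.05014 + 5.435×10^-4 + 0.01818 = 0.1251 K/W
Q = ΔT/ΣR = (295.9 K − 266.72 K)/0.1251 = 233 W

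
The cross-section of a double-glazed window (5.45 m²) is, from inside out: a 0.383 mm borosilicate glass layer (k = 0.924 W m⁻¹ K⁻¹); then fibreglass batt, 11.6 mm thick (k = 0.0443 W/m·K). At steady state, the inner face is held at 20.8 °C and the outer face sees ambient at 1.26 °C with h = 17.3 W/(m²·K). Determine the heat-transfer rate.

Treat each layer as a resistance in series:
  R_borosilicate glass = L/(kA) = 3.83×10^-4/(0.924·5.45) = 7.606×10^-5 K/W
  R_fibreglass batt = L/(kA) = 0.0116/(0.0443·5.45) = 0.04805 K/W
  R_conv,out = 1/(hA) = 1/(17.3·5.45) = 0.01061 K/W
ΣR = 7.606×10^-5 + 0.04805 + 0.01061 = 0.05874 K/W
Q = ΔT/ΣR = (20.8 °C − 1.26 °C)/0.05874 = 333 W

Q = 333 W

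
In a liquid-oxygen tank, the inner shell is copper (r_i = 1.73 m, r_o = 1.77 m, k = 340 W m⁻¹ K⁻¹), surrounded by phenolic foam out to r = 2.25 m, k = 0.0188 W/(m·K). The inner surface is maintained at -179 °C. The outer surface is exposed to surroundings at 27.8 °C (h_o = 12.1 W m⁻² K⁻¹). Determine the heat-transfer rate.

Series thermal resistances, inner to outer:
  R_copper = (1/1.73 − 1/1.77)/(4πk) = 0.01306/(4π·340) = 3.057×10^-6 K/W
  R_phenolic foam = (1/1.77 − 1/2.25)/(4πk) = 0.1205/(4π·0.0188) = 0.5102 K/W
  R_conv,out = 1/(4πr²h) = 1/(4π·2.25²·12.1) = 0.001299 K/W
ΣR = 3.057×10^-6 + 0.5102 + 0.001299 = 0.5115 K/W
Q = ΔT/ΣR = (-179 °C − 27.8 °C)/0.5115 = -404 W
(Negative Q ⇒ heat flows inward; heat gain = 404 W.)

Q = 404 W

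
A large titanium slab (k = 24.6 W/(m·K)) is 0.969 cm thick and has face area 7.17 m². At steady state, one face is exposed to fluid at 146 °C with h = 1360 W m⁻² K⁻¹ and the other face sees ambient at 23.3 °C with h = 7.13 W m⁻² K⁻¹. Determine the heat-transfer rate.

Q = 6.22 kW

Series thermal resistances, inner to outer:
  R_conv,in = 1/(hA) = 1/(1360·7.17) = 1.026×10^-4 K/W
  R_titanium = L/(kA) = 0.00969/(24.6·7.17) = 5.494×10^-5 K/W
  R_conv,out = 1/(hA) = 1/(7.13·7.17) = 0.01956 K/W
ΣR = 1.026×10^-4 + 5.494×10^-5 + 0.01956 = 0.01972 K/W
Q = ΔT/ΣR = (146 °C − 23.3 °C)/0.01972 = 6220 W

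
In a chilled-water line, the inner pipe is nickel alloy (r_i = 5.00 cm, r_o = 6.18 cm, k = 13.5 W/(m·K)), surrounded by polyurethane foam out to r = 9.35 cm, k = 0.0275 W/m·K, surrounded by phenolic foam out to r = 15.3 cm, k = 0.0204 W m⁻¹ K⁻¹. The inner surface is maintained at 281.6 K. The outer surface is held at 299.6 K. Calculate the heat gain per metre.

Q' = 2.88 W/m

Treat each layer as a resistance in series:
  R'_nickel alloy = ln(0.0618/0.0500)/(2πk) = 0.2119/(2π·13.5) = 0.002498 m·K/W
  R'_polyurethane foam = ln(0.0935/0.0618)/(2πk) = 0.4141/(2π·0.0275) = 2.396 m·K/W
  R'_phenolic foam = ln(0.153/0.0935)/(2πk) = 0.4925/(2π·0.0204) = 3.842 m·K/W
ΣR = 0.002498 + 2.396 + 3.842 = 6.240 m·K/W
Q' = ΔT/ΣR = (281.6 K − 299.6 K)/6.240 = -2.88 W/m
(Negative Q' ⇒ heat flows inward; heat gain = 2.88 W/m.)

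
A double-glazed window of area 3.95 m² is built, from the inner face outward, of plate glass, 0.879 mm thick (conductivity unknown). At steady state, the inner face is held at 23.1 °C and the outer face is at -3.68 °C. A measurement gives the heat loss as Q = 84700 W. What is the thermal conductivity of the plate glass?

ΣR = ΔT/Q = |23.1 − -3.68|/84700 = 3.162×10^-4 K/W
L/(kA) = 3.162×10^-4 ⇒ k = 8.79×10^-4/(3.162×10^-4·3.95) = 0.704 W/m·K

k = 0.704 W/m·K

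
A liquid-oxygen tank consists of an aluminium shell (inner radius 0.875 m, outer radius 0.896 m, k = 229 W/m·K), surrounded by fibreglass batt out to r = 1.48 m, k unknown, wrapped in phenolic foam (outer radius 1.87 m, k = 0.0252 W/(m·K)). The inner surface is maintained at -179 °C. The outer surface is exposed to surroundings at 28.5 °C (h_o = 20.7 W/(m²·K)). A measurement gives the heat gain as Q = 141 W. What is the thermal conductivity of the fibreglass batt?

ΣR = ΔT/Q = |-179 − 28.5|/141 = 1.472 K/W
Known resistances:
  R_aluminium = (1/0.875 − 1/0.896)/(4πk) = 0.02679/(4π·229) = 9.308×10^-6 K/W
  R_phenolic foam = (1/1.48 − 1/1.87)/(4πk) = 0.1409/(4π·0.0252) = 0.4450 K/W
  R_conv,out = 1/(4πr²h) = 1/(4π·1.87²·20.7) = 0.001099 K/W
R_fibreglass batt = ΣR − ΣR_known = 1.472 − 0.4461 = 1.026 K/W
(1/r₁−1/r₂)/(4πk) = 1.026 ⇒ k = 0.4404/(4π·1.026) = 0.0342 W/m·K

k = 0.0342 W/m·K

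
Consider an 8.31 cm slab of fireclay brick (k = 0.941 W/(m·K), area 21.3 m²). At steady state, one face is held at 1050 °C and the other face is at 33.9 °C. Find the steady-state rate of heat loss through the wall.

Q = 245 kW

Q = kA·ΔT/L = 0.941 × 21.3 × |1050 °C − 33.9 °C| / 0.0831 = 2.45×10^5 W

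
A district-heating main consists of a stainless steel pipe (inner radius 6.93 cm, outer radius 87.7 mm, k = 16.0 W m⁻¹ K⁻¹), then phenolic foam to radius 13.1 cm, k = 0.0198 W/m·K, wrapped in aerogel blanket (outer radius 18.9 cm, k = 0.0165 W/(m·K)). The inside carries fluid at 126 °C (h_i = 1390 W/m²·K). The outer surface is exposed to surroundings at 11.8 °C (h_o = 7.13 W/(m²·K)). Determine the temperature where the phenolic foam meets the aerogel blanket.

T = 72.4 °C

Series thermal resistances, inner to outer:
  R'_conv,in = 1/(2πr h) = 1/(2π·0.0693·1390) = 0.001652 m·K/W
  R'_stainless steel = ln(0.0877/0.0693)/(2πk) = 0.2355/(2π·16.0) = 0.002342 m·K/W
  R'_phenolic foam = ln(0.131/0.0877)/(2πk) = 0.4013/(2π·0.0198) = 3.226 m·K/W
  R'_aerogel blanket = ln(0.189/0.131)/(2πk) = 0.3665/(2π·0.0165) = 3.536 m·K/W
  R'_conv,out = 1/(2πr h) = 1/(2π·0.189·7.13) = 0.1181 m·K/W
ΣR = 0.001652 + 0.002342 + 3.226 + 3.536 + 0.1181 = 6.884 m·K/W
Q' = ΔT/ΣR = (126 °C − 11.8 °C)/6.884 = 16.59 W/m
From the inner boundary to the phenolic foam/aerogel blanket interface, ΣR_partial = 3.230 m·K/W.
T_interface = T_in − Q'·ΣR_partial = 126 °C − (16.59)(3.230) = 72.4 °C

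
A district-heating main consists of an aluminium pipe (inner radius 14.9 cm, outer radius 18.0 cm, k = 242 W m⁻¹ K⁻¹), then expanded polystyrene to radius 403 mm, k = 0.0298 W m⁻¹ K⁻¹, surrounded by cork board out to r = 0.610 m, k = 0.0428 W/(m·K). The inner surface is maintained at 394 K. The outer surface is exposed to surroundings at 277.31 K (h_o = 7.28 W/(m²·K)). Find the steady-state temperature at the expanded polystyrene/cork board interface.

Treat each layer as a resistance in series:
  R'_aluminium = ln(0.180/0.149)/(2πk) = 0.1890/(2π·242) = 1.243×10^-4 m·K/W
  R'_expanded polystyrene = ln(0.403/0.180)/(2πk) = 0.8060/(2π·0.0298) = 4.305 m·K/W
  R'_cork board = ln(0.610/0.403)/(2πk) = 0.4145/(2π·0.0428) = 1.541 m·K/W
  R'_conv,out = 1/(2πr h) = 1/(2π·0.610·7.28) = 0.03584 m·K/W
ΣR = 1.243×10^-4 + 4.305 + 1.541 + 0.03584 = 5.882 m·K/W
Q' = ΔT/ΣR = (394 K − 277.31 K)/5.882 = 19.84 W/m
From the inner boundary to the expanded polystyrene/cork board interface, ΣR_partial = 4.305 m·K/W.
T_interface = T_in − Q'·ΣR_partial = 394 K − (19.84)(4.305) = 308.6 K

T = 308.6 K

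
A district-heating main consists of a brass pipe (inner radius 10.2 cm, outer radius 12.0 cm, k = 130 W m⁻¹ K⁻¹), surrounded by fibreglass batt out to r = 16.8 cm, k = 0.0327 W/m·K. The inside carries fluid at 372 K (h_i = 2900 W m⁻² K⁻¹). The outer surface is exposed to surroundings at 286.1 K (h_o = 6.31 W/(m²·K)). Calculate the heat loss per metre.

Q' = 48.0 W/m

Treat each layer as a resistance in series:
  R'_conv,in = 1/(2πr h) = 1/(2π·0.102·2900) = 5.380×10^-4 m·K/W
  R'_brass = ln(0.120/0.102)/(2πk) = 0.1625/(2π·130) = 1.990×10^-4 m·K/W
  R'_fibreglass batt = ln(0.168/0.120)/(2πk) = 0.3365/(2π·0.0327) = 1.638 m·K/W
  R'_conv,out = 1/(2πr h) = 1/(2π·0.168·6.31) = 0.1501 m·K/W
ΣR = 5.380×10^-4 + 1.990×10^-4 + 1.638 + 0.1501 = 1.789 m·K/W
Q' = ΔT/ΣR = (372 K − 286.1 K)/1.789 = 48.0 W/m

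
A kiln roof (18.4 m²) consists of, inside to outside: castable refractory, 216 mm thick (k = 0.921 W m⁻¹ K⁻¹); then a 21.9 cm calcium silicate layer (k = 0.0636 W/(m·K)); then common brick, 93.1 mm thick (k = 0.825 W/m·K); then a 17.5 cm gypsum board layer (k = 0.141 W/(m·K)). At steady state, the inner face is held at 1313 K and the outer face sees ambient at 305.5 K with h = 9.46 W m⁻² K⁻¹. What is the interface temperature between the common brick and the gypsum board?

Treat each layer as a resistance in series:
  R_castable refractory = L/(kA) = 0.216/(0.921·18.4) = 0.01275 K/W
  R_calcium silicate = L/(kA) = 0.219/(0.0636·18.4) = 0.1871 K/W
  R_common brick = L/(kA) = 0.0931/(0.825·18.4) = 0.006133 K/W
  R_gypsum board = L/(kA) = 0.175/(0.141·18.4) = 0.06745 K/W
  R_conv,out = 1/(hA) = 1/(9.46·18.4) = 0.005745 K/W
ΣR = 0.01275 + 0.1871 + 0.006133 + 0.06745 + 0.005745 = 0.2792 K/W
Q = ΔT/ΣR = (1313 K − 305.5 K)/0.2792 = 3609 W
From the inner boundary to the common brick/gypsum board interface, ΣR_partial = 0.2060 K/W.
T_interface = T_in − Q·ΣR_partial = 1313 K − (3609)(0.2060) = 570 K

T = 570 K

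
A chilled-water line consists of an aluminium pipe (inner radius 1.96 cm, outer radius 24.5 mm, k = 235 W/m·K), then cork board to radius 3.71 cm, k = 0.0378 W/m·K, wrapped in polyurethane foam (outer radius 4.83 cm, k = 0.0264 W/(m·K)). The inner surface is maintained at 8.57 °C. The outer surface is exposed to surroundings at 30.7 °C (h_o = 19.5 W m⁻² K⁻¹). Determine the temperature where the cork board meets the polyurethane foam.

Series thermal resistances, inner to outer:
  R'_aluminium = ln(0.0245/0.0196)/(2πk) = 0.2231/(2π·235) = 1.511×10^-4 m·K/W
  R'_cork board = ln(0.0371/0.0245)/(2πk) = 0.4149/(2π·0.0378) = 1.747 m·K/W
  R'_polyurethane foam = ln(0.0483/0.0371)/(2πk) = 0.2638/(2π·0.0264) = 1.590 m·K/W
  R'_conv,out = 1/(2πr h) = 1/(2π·0.0483·19.5) = 0.1690 m·K/W
ΣR = 1.511×10^-4 + 1.747 + 1.590 + 0.1690 = 3.506 m·K/W
Q' = ΔT/ΣR = (8.57 °C − 30.7 °C)/3.506 = -6.312 W/m
From the inner boundary to the cork board/polyurethane foam interface, ΣR_partial = 1.747 m·K/W.
T_interface = T_in − Q'·ΣR_partial = 8.57 °C − (-6.312)(1.747) = 19.6 °C

T = 19.6 °C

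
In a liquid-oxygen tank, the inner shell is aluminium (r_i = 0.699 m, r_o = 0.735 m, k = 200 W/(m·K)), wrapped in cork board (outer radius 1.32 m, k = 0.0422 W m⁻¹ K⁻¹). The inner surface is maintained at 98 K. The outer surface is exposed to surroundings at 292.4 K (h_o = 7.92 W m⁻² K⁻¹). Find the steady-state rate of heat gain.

Q = 170 W

Series thermal resistances, inner to outer:
  R_aluminium = (1/0.699 − 1/0.735)/(4πk) = 0.07007/(4π·200) = 2.788×10^-5 K/W
  R_cork board = (1/0.735 − 1/1.32)/(4πk) = 0.6030/(4π·0.0422) = 1.137 K/W
  R_conv,out = 1/(4πr²h) = 1/(4π·1.32²·7.92) = 0.005767 K/W
ΣR = 2.788×10^-5 + 1.137 + 0.005767 = 1.143 K/W
Q = ΔT/ΣR = (98 K − 292.4 K)/1.143 = -170 W
(Negative Q ⇒ heat flows inward; heat gain = 170 W.)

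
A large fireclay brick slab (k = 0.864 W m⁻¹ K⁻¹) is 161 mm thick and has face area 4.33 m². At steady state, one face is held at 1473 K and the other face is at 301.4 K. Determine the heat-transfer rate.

Q = kA·ΔT/L = 0.864 × 4.33 × |1473 K − 301.4 K| / 0.161 = 27200 W

Q = 27.2 kW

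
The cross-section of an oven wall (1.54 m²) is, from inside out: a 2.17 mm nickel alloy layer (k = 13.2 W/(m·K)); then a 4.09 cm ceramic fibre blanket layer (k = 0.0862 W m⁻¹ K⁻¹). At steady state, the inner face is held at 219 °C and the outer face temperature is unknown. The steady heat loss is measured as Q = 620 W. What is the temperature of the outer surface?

T_out = 27.9 °C

Series resistances:
  R_nickel alloy = L/(kA) = 0.00217/(13.2·1.54) = 1.067×10^-4 K/W
  R_ceramic fibre blanket = L/(kA) = 0.0409/(0.0862·1.54) = 0.3081 K/W
ΣR = 0.3082 K/W
ΔT = Q·ΣR = 620 × 0.3082 = 191.1 K
Heat flows outward, so T_out = T_in − ΔT = 219 − 191.1 = 27.9 °C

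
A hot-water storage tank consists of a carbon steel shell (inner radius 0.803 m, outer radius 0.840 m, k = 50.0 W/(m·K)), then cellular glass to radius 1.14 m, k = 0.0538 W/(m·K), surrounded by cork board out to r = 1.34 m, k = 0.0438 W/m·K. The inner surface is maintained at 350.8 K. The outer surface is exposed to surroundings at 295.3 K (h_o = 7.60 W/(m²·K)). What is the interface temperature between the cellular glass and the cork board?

T = 314.4 K

Treat each layer as a resistance in series:
  R_carbon steel = (1/0.803 − 1/0.840)/(4πk) = 0.05485/(4π·50.0) = 8.730×10^-5 K/W
  R_cellular glass = (1/0.840 − 1/1.14)/(4πk) = 0.3133/(4π·0.0538) = 0.4634 K/W
  R_cork board = (1/1.14 − 1/1.34)/(4πk) = 0.1309/(4π·0.0438) = 0.2379 K/W
  R_conv,out = 1/(4πr²h) = 1/(4π·1.34²·7.60) = 0.005831 K/W
ΣR = 8.730×10^-5 + 0.4634 + 0.2379 + 0.005831 = 0.7072 K/W
Q = ΔT/ΣR = (350.8 K − 295.3 K)/0.7072 = 78.48 W
From the inner boundary to the cellular glass/cork board interface, ΣR_partial = 0.4635 K/W.
T_interface = T_in − Q·ΣR_partial = 350.8 K − (78.48)(0.4635) = 314.4 K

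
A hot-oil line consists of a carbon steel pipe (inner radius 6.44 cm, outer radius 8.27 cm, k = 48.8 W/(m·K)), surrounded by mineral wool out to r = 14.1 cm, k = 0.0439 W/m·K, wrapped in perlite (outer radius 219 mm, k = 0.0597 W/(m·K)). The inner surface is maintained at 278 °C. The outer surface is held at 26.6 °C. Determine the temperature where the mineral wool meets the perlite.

Series thermal resistances, inner to outer:
  R'_carbon steel = ln(0.0827/0.0644)/(2πk) = 0.2501/(2π·48.8) = 8.157×10^-4 m·K/W
  R'_mineral wool = ln(0.141/0.0827)/(2πk) = 0.5335/(2π·0.0439) = 1.934 m·K/W
  R'_perlite = ln(0.219/0.141)/(2πk) = 0.4403/(2π·0.0597) = 1.174 m·K/W
ΣR = 8.157×10^-4 + 1.934 + 1.174 = 3.109 m·K/W
Q' = ΔT/ΣR = (278 °C − 26.6 °C)/3.109 = 80.86 W/m
From the inner boundary to the mineral wool/perlite interface, ΣR_partial = 1.935 m·K/W.
T_interface = T_in − Q'·ΣR_partial = 278 °C − (80.86)(1.935) = 122 °C

T = 122 °C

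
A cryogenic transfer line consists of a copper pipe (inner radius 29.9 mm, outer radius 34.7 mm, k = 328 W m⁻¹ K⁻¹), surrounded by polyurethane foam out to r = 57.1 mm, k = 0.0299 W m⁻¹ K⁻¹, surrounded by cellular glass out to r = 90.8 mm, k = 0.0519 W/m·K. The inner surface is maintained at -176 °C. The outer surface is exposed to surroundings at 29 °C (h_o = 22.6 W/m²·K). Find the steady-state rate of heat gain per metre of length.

Q' = 49.4 W/m

Series thermal resistances, inner to outer:
  R'_copper = ln(0.0347/0.0299)/(2πk) = 0.1489/(2π·328) = 7.224×10^-5 m·K/W
  R'_polyurethane foam = ln(0.0571/0.0347)/(2πk) = 0.4981/(2π·0.0299) = 2.651 m·K/W
  R'_cellular glass = ln(0.0908/0.0571)/(2πk) = 0.4639/(2π·0.0519) = 1.422 m·K/W
  R'_conv,out = 1/(2πr h) = 1/(2π·0.0908·22.6) = 0.07756 m·K/W
ΣR = 7.224×10^-5 + 2.651 + 1.422 + 0.07756 = 4.151 m·K/W
Q' = ΔT/ΣR = (-176 °C − 29 °C)/4.151 = -49.4 W/m
(Negative Q' ⇒ heat flows inward; heat gain = 49.4 W/m.)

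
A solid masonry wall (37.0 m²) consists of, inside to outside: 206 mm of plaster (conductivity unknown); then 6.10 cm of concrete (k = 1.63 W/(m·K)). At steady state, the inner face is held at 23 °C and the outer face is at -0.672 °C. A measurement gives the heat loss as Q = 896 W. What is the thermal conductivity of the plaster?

ΣR = ΔT/Q = |23 − -0.672|/896 = 0.02642 K/W
Known resistances:
  R_concrete = L/(kA) = 0.0610/(1.63·37.0) = 0.001011 K/W
R_plaster = ΣR − ΣR_known = 0.02642 − 0.001011 = 0.02541 K/W
L/(kA) = 0.02541 ⇒ k = 0.206/(0.02541·37.0) = 0.219 W/m·K

k = 0.219 W/m·K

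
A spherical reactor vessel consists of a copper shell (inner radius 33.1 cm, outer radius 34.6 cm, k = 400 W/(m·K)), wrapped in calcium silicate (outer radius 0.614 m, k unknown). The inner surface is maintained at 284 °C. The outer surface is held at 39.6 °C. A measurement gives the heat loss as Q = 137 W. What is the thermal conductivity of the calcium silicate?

k = 0.0563 W/m·K

ΣR = ΔT/Q = |284 − 39.6|/137 = 1.784 K/W
Known resistances:
  R_copper = (1/0.331 − 1/0.346)/(4πk) = 0.1310/(4π·400) = 2.606×10^-5 K/W
R_calcium silicate = ΣR − ΣR_known = 1.784 − 2.606×10^-5 = 1.784 K/W
(1/r₁−1/r₂)/(4πk) = 1.784 ⇒ k = 1.262/(4π·1.784) = 0.0563 W/m·K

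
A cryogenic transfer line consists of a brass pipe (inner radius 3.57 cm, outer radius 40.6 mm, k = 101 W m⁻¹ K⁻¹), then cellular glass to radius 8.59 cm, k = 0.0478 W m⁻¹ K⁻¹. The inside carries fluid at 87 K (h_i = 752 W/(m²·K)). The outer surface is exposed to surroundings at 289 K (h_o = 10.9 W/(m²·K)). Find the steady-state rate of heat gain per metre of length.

Q' = 75.6 W/m

Series thermal resistances, inner to outer:
  R'_conv,in = 1/(2πr h) = 1/(2π·0.0357·752) = 0.005928 m·K/W
  R'_brass = ln(0.0406/0.0357)/(2πk) = 0.1286/(2π·101) = 2.027×10^-4 m·K/W
  R'_cellular glass = ln(0.0859/0.0406)/(2πk) = 0.7494/(2π·0.0478) = 2.495 m·K/W
  R'_conv,out = 1/(2πr h) = 1/(2π·0.0859·10.9) = 0.1700 m·K/W
ΣR = 0.005928 + 2.027×10^-4 + 2.495 + 0.1700 = 2.671 m·K/W
Q' = ΔT/ΣR = (87 K − 289 K)/2.671 = -75.6 W/m
(Negative Q' ⇒ heat flows inward; heat gain = 75.6 W/m.)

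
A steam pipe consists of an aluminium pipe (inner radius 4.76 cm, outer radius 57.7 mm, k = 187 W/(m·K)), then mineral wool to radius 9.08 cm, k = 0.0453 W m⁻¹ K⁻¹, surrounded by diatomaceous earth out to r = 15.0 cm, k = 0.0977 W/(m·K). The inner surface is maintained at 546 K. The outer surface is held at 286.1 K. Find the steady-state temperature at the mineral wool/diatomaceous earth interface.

Resistance network (inner→outer):
  R'_aluminium = ln(0.0577/0.0476)/(2πk) = 0.1924/(2π·187) = 1.638×10^-4 m·K/W
  R'_mineral wool = ln(0.0908/0.0577)/(2πk) = 0.4534/(2π·0.0453) = 1.593 m·K/W
  R'_diatomaceous earth = ln(0.150/0.0908)/(2πk) = 0.5020/(2π·0.0977) = 0.8177 m·K/W
ΣR = 1.638×10^-4 + 1.593 + 0.8177 = 2.411 m·K/W
Q' = ΔT/ΣR = (546 K − 286.1 K)/2.411 = 107.8 W/m
From the inner boundary to the mineral wool/diatomaceous earth interface, ΣR_partial = 1.593 m·K/W.
T_interface = T_in − Q'·ΣR_partial = 546 K − (107.8)(1.593) = 374 K

T = 374 K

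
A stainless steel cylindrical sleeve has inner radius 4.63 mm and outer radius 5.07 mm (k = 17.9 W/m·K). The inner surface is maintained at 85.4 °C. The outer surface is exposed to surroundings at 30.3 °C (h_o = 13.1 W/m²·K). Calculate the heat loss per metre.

Q' = 23.0 W/m

Treat each layer as a resistance in series:
  R'_stainless steel = ln(0.00507/0.00463)/(2πk) = 0.09078/(2π·17.9) = 8.072×10^-4 m·K/W
  R'_conv,out = 1/(2πr h) = 1/(2π·0.00507·13.1) = 2.396 m·K/W
ΣR = 8.072×10^-4 + 2.396 = 2.397 m·K/W
Q' = ΔT/ΣR = (85.4 °C − 30.3 °C)/2.397 = 23.0 W/m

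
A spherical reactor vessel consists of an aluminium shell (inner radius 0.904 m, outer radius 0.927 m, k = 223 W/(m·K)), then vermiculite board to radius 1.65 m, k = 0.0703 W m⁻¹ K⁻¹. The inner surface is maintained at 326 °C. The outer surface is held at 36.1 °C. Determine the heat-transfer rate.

Q = 542 W

Series thermal resistances, inner to outer:
  R_aluminium = (1/0.904 − 1/0.927)/(4πk) = 0.02745/(4π·223) = 9.794×10^-6 K/W
  R_vermiculite board = (1/0.927 − 1/1.65)/(4πk) = 0.4727/(4π·0.0703) = 0.5351 K/W
ΣR = 9.794×10^-6 + 0.5351 = 0.5351 K/W
Q = ΔT/ΣR = (326 °C − 36.1 °C)/0.5351 = 542 W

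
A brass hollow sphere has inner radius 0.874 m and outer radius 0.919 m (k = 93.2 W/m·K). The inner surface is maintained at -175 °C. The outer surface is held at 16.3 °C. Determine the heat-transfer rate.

Q = 4.00×10^6 W

Q = 4πk·ΔT/(1/r₁ − 1/r₂) = 4π × 93.2 × 191.3 / (1/0.874 − 1/0.919) = 4.00×10^6 W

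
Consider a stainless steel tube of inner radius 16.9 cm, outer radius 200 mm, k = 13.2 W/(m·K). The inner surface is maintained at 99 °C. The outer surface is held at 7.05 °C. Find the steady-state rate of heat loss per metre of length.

Q' = 2πk·ΔT/ln(r₂/r₁) = 2π × 13.2 × 91.95 / ln(0.200/0.169) = 45300 W/m

Q' = 45.3 kW/m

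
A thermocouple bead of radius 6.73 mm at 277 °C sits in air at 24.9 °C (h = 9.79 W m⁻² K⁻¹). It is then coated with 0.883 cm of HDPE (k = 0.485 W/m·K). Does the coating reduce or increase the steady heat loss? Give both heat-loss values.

increases: 1.40 → 5.32 W

Critical radius for a sphere: r_cr = 2k/h = 0.0991 m = 9.91 cm.
Outer radius after coating: r₂ = 0.00673 + 0.00883 = 0.01556 m.
Since r₁ < r_cr and r₂ ≤ r_cr, the coating moves toward the maximum at r_cr — heat loss rises.
Bare: R = 1/(4πr₁²h) = 179.5 K/W; Q = 252.1/179.5 = 1.40 W.
Coated: R = R_cond + R_conv = 47.41 K/W; Q = 252.1/47.41 = 5.32 W.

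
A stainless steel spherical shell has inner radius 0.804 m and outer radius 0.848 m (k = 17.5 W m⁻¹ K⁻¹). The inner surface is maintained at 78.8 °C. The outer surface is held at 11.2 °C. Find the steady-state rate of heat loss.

Q = 4πk·ΔT/(1/r₁ − 1/r₂) = 4π × 17.5 × 67.6 / (1/0.804 − 1/0.848) = 2.30×10^5 W

Q = 230 kW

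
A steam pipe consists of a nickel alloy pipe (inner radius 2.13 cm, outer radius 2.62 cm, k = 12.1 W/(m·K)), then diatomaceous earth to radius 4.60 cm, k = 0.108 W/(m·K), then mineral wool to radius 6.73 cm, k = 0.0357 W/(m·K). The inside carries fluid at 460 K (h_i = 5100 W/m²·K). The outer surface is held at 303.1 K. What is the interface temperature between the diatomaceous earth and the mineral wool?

Treat each layer as a resistance in series:
  R'_conv,in = 1/(2πr h) = 1/(2π·0.0213·5100) = 0.001465 m·K/W
  R'_nickel alloy = ln(0.0262/0.0213)/(2πk) = 0.2071/(2π·12.1) = 0.002723 m·K/W
  R'_diatomaceous earth = ln(0.0460/0.0262)/(2πk) = 0.5629/(2π·0.108) = 0.8295 m·K/W
  R'_mineral wool = ln(0.0673/0.0460)/(2πk) = 0.3805/(2π·0.0357) = 1.696 m·K/W
ΣR = 0.001465 + 0.002723 + 0.8295 + 1.696 = 2.530 m·K/W
Q' = ΔT/ΣR = (460 K − 303.1 K)/2.530 = 62.02 W/m
From the inner boundary to the diatomaceous earth/mineral wool interface, ΣR_partial = 0.8337 m·K/W.
T_interface = T_in − Q'·ΣR_partial = 460 K − (62.02)(0.8337) = 408 K

T = 408 K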